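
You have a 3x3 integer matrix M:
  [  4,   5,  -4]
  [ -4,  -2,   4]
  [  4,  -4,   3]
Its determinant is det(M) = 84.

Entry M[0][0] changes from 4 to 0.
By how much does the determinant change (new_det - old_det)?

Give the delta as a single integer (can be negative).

Cofactor C_00 = 10
Entry delta = 0 - 4 = -4
Det delta = entry_delta * cofactor = -4 * 10 = -40

Answer: -40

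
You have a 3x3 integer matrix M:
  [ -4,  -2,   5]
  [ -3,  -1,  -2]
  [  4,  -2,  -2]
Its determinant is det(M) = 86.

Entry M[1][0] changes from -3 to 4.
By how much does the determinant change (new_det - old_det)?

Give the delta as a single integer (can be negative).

Cofactor C_10 = -14
Entry delta = 4 - -3 = 7
Det delta = entry_delta * cofactor = 7 * -14 = -98

Answer: -98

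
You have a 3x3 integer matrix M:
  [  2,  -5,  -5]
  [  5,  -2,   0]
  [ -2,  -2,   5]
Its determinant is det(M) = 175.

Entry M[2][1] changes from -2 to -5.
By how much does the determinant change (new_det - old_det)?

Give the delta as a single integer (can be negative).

Answer: 75

Derivation:
Cofactor C_21 = -25
Entry delta = -5 - -2 = -3
Det delta = entry_delta * cofactor = -3 * -25 = 75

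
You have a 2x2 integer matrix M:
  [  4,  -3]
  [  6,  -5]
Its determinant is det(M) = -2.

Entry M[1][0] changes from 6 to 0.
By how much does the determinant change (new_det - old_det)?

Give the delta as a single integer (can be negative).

Answer: -18

Derivation:
Cofactor C_10 = 3
Entry delta = 0 - 6 = -6
Det delta = entry_delta * cofactor = -6 * 3 = -18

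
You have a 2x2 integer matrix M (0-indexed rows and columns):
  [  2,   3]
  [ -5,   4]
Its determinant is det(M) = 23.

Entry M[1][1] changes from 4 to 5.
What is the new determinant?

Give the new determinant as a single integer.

det is linear in row 1: changing M[1][1] by delta changes det by delta * cofactor(1,1).
Cofactor C_11 = (-1)^(1+1) * minor(1,1) = 2
Entry delta = 5 - 4 = 1
Det delta = 1 * 2 = 2
New det = 23 + 2 = 25

Answer: 25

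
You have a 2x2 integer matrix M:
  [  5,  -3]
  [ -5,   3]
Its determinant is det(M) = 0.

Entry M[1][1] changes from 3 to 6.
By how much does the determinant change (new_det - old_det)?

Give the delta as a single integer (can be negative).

Cofactor C_11 = 5
Entry delta = 6 - 3 = 3
Det delta = entry_delta * cofactor = 3 * 5 = 15

Answer: 15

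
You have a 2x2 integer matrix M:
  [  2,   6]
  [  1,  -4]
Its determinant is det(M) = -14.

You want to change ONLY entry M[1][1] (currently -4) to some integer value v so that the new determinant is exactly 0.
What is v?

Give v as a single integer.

det is linear in entry M[1][1]: det = old_det + (v - -4) * C_11
Cofactor C_11 = 2
Want det = 0: -14 + (v - -4) * 2 = 0
  (v - -4) = 14 / 2 = 7
  v = -4 + (7) = 3

Answer: 3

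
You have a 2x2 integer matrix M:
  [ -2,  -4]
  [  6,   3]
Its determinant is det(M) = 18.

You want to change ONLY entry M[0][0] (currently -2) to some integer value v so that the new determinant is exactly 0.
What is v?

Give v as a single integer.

det is linear in entry M[0][0]: det = old_det + (v - -2) * C_00
Cofactor C_00 = 3
Want det = 0: 18 + (v - -2) * 3 = 0
  (v - -2) = -18 / 3 = -6
  v = -2 + (-6) = -8

Answer: -8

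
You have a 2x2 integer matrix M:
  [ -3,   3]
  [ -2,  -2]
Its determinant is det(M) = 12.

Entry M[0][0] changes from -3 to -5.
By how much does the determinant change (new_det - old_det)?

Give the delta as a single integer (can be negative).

Cofactor C_00 = -2
Entry delta = -5 - -3 = -2
Det delta = entry_delta * cofactor = -2 * -2 = 4

Answer: 4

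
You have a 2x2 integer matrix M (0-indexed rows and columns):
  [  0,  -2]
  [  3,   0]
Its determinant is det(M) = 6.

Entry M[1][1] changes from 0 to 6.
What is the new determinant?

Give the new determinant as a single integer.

Answer: 6

Derivation:
det is linear in row 1: changing M[1][1] by delta changes det by delta * cofactor(1,1).
Cofactor C_11 = (-1)^(1+1) * minor(1,1) = 0
Entry delta = 6 - 0 = 6
Det delta = 6 * 0 = 0
New det = 6 + 0 = 6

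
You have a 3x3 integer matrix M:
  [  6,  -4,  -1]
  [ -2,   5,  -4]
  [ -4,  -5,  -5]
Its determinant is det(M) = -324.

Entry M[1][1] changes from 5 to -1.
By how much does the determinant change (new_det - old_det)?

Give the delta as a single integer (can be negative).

Answer: 204

Derivation:
Cofactor C_11 = -34
Entry delta = -1 - 5 = -6
Det delta = entry_delta * cofactor = -6 * -34 = 204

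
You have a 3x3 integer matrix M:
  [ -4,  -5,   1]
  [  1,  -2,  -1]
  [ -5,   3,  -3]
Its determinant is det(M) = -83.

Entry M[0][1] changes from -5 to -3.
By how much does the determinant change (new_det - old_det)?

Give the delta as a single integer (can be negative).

Answer: 16

Derivation:
Cofactor C_01 = 8
Entry delta = -3 - -5 = 2
Det delta = entry_delta * cofactor = 2 * 8 = 16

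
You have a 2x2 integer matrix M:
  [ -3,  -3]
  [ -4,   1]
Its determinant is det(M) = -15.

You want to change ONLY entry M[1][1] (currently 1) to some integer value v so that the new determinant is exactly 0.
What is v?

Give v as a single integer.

Answer: -4

Derivation:
det is linear in entry M[1][1]: det = old_det + (v - 1) * C_11
Cofactor C_11 = -3
Want det = 0: -15 + (v - 1) * -3 = 0
  (v - 1) = 15 / -3 = -5
  v = 1 + (-5) = -4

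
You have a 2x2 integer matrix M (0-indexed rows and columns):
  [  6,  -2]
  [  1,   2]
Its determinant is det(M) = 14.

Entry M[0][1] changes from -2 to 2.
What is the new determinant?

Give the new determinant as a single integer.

Answer: 10

Derivation:
det is linear in row 0: changing M[0][1] by delta changes det by delta * cofactor(0,1).
Cofactor C_01 = (-1)^(0+1) * minor(0,1) = -1
Entry delta = 2 - -2 = 4
Det delta = 4 * -1 = -4
New det = 14 + -4 = 10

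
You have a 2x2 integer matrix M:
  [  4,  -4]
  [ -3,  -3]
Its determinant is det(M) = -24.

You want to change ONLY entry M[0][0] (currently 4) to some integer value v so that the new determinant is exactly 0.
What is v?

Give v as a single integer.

Answer: -4

Derivation:
det is linear in entry M[0][0]: det = old_det + (v - 4) * C_00
Cofactor C_00 = -3
Want det = 0: -24 + (v - 4) * -3 = 0
  (v - 4) = 24 / -3 = -8
  v = 4 + (-8) = -4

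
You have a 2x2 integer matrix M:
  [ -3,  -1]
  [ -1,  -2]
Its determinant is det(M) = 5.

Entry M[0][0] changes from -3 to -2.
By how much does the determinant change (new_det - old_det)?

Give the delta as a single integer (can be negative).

Answer: -2

Derivation:
Cofactor C_00 = -2
Entry delta = -2 - -3 = 1
Det delta = entry_delta * cofactor = 1 * -2 = -2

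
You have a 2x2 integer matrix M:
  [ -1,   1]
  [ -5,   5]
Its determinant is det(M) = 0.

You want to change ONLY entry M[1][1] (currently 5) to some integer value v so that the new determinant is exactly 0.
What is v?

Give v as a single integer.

Answer: 5

Derivation:
det is linear in entry M[1][1]: det = old_det + (v - 5) * C_11
Cofactor C_11 = -1
Want det = 0: 0 + (v - 5) * -1 = 0
  (v - 5) = 0 / -1 = 0
  v = 5 + (0) = 5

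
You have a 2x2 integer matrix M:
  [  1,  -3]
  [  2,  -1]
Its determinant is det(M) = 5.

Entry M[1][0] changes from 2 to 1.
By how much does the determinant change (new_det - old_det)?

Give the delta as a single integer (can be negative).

Answer: -3

Derivation:
Cofactor C_10 = 3
Entry delta = 1 - 2 = -1
Det delta = entry_delta * cofactor = -1 * 3 = -3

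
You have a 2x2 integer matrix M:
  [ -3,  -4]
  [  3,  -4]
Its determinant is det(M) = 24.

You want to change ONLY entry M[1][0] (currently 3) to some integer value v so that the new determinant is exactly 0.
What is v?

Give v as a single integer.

Answer: -3

Derivation:
det is linear in entry M[1][0]: det = old_det + (v - 3) * C_10
Cofactor C_10 = 4
Want det = 0: 24 + (v - 3) * 4 = 0
  (v - 3) = -24 / 4 = -6
  v = 3 + (-6) = -3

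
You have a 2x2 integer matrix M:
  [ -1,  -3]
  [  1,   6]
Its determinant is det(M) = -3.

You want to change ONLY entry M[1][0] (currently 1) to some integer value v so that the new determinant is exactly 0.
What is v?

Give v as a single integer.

Answer: 2

Derivation:
det is linear in entry M[1][0]: det = old_det + (v - 1) * C_10
Cofactor C_10 = 3
Want det = 0: -3 + (v - 1) * 3 = 0
  (v - 1) = 3 / 3 = 1
  v = 1 + (1) = 2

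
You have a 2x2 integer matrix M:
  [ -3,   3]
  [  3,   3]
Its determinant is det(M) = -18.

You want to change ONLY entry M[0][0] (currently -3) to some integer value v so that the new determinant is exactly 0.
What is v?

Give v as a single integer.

Answer: 3

Derivation:
det is linear in entry M[0][0]: det = old_det + (v - -3) * C_00
Cofactor C_00 = 3
Want det = 0: -18 + (v - -3) * 3 = 0
  (v - -3) = 18 / 3 = 6
  v = -3 + (6) = 3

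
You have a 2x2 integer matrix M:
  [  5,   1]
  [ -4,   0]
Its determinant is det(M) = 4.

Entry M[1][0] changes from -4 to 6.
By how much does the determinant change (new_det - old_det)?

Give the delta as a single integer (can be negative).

Answer: -10

Derivation:
Cofactor C_10 = -1
Entry delta = 6 - -4 = 10
Det delta = entry_delta * cofactor = 10 * -1 = -10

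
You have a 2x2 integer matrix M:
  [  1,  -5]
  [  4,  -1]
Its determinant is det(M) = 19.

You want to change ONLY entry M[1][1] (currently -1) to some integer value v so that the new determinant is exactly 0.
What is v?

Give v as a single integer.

Answer: -20

Derivation:
det is linear in entry M[1][1]: det = old_det + (v - -1) * C_11
Cofactor C_11 = 1
Want det = 0: 19 + (v - -1) * 1 = 0
  (v - -1) = -19 / 1 = -19
  v = -1 + (-19) = -20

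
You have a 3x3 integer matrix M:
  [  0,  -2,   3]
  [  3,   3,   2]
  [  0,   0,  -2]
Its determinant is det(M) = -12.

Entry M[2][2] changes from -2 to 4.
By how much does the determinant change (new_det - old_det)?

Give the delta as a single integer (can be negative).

Cofactor C_22 = 6
Entry delta = 4 - -2 = 6
Det delta = entry_delta * cofactor = 6 * 6 = 36

Answer: 36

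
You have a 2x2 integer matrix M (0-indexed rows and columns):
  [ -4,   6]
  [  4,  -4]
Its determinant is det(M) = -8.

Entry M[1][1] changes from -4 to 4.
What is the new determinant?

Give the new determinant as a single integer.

det is linear in row 1: changing M[1][1] by delta changes det by delta * cofactor(1,1).
Cofactor C_11 = (-1)^(1+1) * minor(1,1) = -4
Entry delta = 4 - -4 = 8
Det delta = 8 * -4 = -32
New det = -8 + -32 = -40

Answer: -40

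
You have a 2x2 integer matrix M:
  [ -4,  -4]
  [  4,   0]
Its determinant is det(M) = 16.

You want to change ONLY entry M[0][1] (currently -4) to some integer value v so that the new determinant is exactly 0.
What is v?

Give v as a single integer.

Answer: 0

Derivation:
det is linear in entry M[0][1]: det = old_det + (v - -4) * C_01
Cofactor C_01 = -4
Want det = 0: 16 + (v - -4) * -4 = 0
  (v - -4) = -16 / -4 = 4
  v = -4 + (4) = 0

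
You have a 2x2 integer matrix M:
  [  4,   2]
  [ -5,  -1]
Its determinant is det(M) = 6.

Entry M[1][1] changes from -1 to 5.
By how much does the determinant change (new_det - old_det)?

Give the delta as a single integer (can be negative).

Answer: 24

Derivation:
Cofactor C_11 = 4
Entry delta = 5 - -1 = 6
Det delta = entry_delta * cofactor = 6 * 4 = 24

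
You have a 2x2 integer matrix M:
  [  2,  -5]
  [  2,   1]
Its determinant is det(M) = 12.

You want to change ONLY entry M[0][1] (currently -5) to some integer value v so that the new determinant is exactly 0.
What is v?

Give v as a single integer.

Answer: 1

Derivation:
det is linear in entry M[0][1]: det = old_det + (v - -5) * C_01
Cofactor C_01 = -2
Want det = 0: 12 + (v - -5) * -2 = 0
  (v - -5) = -12 / -2 = 6
  v = -5 + (6) = 1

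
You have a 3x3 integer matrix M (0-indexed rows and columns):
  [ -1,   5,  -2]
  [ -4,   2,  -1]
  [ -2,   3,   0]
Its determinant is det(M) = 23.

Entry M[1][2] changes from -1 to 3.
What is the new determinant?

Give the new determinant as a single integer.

det is linear in row 1: changing M[1][2] by delta changes det by delta * cofactor(1,2).
Cofactor C_12 = (-1)^(1+2) * minor(1,2) = -7
Entry delta = 3 - -1 = 4
Det delta = 4 * -7 = -28
New det = 23 + -28 = -5

Answer: -5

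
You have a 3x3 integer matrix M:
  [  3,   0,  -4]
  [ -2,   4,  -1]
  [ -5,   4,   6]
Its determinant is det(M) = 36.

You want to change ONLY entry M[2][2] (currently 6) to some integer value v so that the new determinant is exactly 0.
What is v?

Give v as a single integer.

det is linear in entry M[2][2]: det = old_det + (v - 6) * C_22
Cofactor C_22 = 12
Want det = 0: 36 + (v - 6) * 12 = 0
  (v - 6) = -36 / 12 = -3
  v = 6 + (-3) = 3

Answer: 3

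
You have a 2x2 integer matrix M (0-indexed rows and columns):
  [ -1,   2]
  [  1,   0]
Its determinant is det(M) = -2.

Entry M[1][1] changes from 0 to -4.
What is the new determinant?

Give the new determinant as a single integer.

det is linear in row 1: changing M[1][1] by delta changes det by delta * cofactor(1,1).
Cofactor C_11 = (-1)^(1+1) * minor(1,1) = -1
Entry delta = -4 - 0 = -4
Det delta = -4 * -1 = 4
New det = -2 + 4 = 2

Answer: 2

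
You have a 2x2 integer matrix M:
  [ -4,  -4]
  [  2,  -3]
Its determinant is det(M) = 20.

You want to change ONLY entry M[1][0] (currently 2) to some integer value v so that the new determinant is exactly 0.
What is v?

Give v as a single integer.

Answer: -3

Derivation:
det is linear in entry M[1][0]: det = old_det + (v - 2) * C_10
Cofactor C_10 = 4
Want det = 0: 20 + (v - 2) * 4 = 0
  (v - 2) = -20 / 4 = -5
  v = 2 + (-5) = -3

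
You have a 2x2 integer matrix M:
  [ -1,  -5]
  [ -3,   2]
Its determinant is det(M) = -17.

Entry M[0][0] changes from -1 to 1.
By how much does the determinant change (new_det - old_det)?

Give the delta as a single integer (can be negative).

Answer: 4

Derivation:
Cofactor C_00 = 2
Entry delta = 1 - -1 = 2
Det delta = entry_delta * cofactor = 2 * 2 = 4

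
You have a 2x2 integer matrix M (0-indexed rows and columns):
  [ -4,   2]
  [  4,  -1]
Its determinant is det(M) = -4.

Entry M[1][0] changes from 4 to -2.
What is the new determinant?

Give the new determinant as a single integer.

det is linear in row 1: changing M[1][0] by delta changes det by delta * cofactor(1,0).
Cofactor C_10 = (-1)^(1+0) * minor(1,0) = -2
Entry delta = -2 - 4 = -6
Det delta = -6 * -2 = 12
New det = -4 + 12 = 8

Answer: 8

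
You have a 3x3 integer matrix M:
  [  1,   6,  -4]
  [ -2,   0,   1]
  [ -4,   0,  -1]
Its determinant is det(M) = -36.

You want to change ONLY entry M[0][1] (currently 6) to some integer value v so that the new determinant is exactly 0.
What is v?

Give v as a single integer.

det is linear in entry M[0][1]: det = old_det + (v - 6) * C_01
Cofactor C_01 = -6
Want det = 0: -36 + (v - 6) * -6 = 0
  (v - 6) = 36 / -6 = -6
  v = 6 + (-6) = 0

Answer: 0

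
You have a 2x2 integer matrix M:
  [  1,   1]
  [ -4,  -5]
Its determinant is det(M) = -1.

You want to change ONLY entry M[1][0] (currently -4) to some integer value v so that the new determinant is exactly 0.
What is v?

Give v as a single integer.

Answer: -5

Derivation:
det is linear in entry M[1][0]: det = old_det + (v - -4) * C_10
Cofactor C_10 = -1
Want det = 0: -1 + (v - -4) * -1 = 0
  (v - -4) = 1 / -1 = -1
  v = -4 + (-1) = -5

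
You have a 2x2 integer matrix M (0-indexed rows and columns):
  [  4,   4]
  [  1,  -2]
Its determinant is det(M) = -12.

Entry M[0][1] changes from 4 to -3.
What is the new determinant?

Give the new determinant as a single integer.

Answer: -5

Derivation:
det is linear in row 0: changing M[0][1] by delta changes det by delta * cofactor(0,1).
Cofactor C_01 = (-1)^(0+1) * minor(0,1) = -1
Entry delta = -3 - 4 = -7
Det delta = -7 * -1 = 7
New det = -12 + 7 = -5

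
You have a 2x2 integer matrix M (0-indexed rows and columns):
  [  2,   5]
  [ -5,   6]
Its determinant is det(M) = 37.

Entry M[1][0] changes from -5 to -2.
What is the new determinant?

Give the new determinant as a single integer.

det is linear in row 1: changing M[1][0] by delta changes det by delta * cofactor(1,0).
Cofactor C_10 = (-1)^(1+0) * minor(1,0) = -5
Entry delta = -2 - -5 = 3
Det delta = 3 * -5 = -15
New det = 37 + -15 = 22

Answer: 22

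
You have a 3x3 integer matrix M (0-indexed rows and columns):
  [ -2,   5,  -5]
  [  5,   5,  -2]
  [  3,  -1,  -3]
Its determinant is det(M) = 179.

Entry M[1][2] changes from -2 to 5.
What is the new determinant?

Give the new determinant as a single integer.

Answer: 270

Derivation:
det is linear in row 1: changing M[1][2] by delta changes det by delta * cofactor(1,2).
Cofactor C_12 = (-1)^(1+2) * minor(1,2) = 13
Entry delta = 5 - -2 = 7
Det delta = 7 * 13 = 91
New det = 179 + 91 = 270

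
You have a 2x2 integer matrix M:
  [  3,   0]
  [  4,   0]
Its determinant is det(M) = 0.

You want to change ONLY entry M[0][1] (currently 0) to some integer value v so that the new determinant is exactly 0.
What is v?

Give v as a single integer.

det is linear in entry M[0][1]: det = old_det + (v - 0) * C_01
Cofactor C_01 = -4
Want det = 0: 0 + (v - 0) * -4 = 0
  (v - 0) = 0 / -4 = 0
  v = 0 + (0) = 0

Answer: 0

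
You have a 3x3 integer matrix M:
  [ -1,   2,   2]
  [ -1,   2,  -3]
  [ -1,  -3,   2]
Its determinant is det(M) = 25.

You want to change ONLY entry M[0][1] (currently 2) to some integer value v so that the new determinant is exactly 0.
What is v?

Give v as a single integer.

det is linear in entry M[0][1]: det = old_det + (v - 2) * C_01
Cofactor C_01 = 5
Want det = 0: 25 + (v - 2) * 5 = 0
  (v - 2) = -25 / 5 = -5
  v = 2 + (-5) = -3

Answer: -3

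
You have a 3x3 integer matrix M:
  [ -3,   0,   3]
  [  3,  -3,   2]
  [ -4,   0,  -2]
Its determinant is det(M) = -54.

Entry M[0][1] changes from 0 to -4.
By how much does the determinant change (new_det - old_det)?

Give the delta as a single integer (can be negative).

Answer: 8

Derivation:
Cofactor C_01 = -2
Entry delta = -4 - 0 = -4
Det delta = entry_delta * cofactor = -4 * -2 = 8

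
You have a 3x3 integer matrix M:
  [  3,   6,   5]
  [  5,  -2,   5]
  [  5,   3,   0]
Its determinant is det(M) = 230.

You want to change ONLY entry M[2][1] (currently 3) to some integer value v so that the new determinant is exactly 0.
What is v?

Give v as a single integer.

Answer: -20

Derivation:
det is linear in entry M[2][1]: det = old_det + (v - 3) * C_21
Cofactor C_21 = 10
Want det = 0: 230 + (v - 3) * 10 = 0
  (v - 3) = -230 / 10 = -23
  v = 3 + (-23) = -20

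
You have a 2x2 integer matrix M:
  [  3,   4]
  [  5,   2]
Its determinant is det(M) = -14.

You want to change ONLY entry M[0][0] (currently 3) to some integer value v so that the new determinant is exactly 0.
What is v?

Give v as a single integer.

det is linear in entry M[0][0]: det = old_det + (v - 3) * C_00
Cofactor C_00 = 2
Want det = 0: -14 + (v - 3) * 2 = 0
  (v - 3) = 14 / 2 = 7
  v = 3 + (7) = 10

Answer: 10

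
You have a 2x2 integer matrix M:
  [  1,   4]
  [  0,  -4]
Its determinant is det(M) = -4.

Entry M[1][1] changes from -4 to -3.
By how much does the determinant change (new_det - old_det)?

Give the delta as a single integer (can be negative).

Cofactor C_11 = 1
Entry delta = -3 - -4 = 1
Det delta = entry_delta * cofactor = 1 * 1 = 1

Answer: 1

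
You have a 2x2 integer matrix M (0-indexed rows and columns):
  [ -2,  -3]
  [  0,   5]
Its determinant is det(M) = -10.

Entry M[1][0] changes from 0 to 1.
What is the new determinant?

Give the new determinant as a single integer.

Answer: -7

Derivation:
det is linear in row 1: changing M[1][0] by delta changes det by delta * cofactor(1,0).
Cofactor C_10 = (-1)^(1+0) * minor(1,0) = 3
Entry delta = 1 - 0 = 1
Det delta = 1 * 3 = 3
New det = -10 + 3 = -7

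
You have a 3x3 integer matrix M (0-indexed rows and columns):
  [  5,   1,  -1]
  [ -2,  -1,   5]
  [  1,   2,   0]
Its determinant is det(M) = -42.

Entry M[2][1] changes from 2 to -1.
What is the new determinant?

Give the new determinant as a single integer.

Answer: 27

Derivation:
det is linear in row 2: changing M[2][1] by delta changes det by delta * cofactor(2,1).
Cofactor C_21 = (-1)^(2+1) * minor(2,1) = -23
Entry delta = -1 - 2 = -3
Det delta = -3 * -23 = 69
New det = -42 + 69 = 27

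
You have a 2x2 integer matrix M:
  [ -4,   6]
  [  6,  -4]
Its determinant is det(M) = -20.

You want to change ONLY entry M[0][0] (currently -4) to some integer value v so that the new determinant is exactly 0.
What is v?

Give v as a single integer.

det is linear in entry M[0][0]: det = old_det + (v - -4) * C_00
Cofactor C_00 = -4
Want det = 0: -20 + (v - -4) * -4 = 0
  (v - -4) = 20 / -4 = -5
  v = -4 + (-5) = -9

Answer: -9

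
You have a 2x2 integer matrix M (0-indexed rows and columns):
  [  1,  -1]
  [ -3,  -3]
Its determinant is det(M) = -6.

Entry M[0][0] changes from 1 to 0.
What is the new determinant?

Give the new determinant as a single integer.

det is linear in row 0: changing M[0][0] by delta changes det by delta * cofactor(0,0).
Cofactor C_00 = (-1)^(0+0) * minor(0,0) = -3
Entry delta = 0 - 1 = -1
Det delta = -1 * -3 = 3
New det = -6 + 3 = -3

Answer: -3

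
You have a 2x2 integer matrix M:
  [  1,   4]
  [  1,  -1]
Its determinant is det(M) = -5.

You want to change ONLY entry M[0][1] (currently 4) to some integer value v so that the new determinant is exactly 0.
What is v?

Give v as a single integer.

Answer: -1

Derivation:
det is linear in entry M[0][1]: det = old_det + (v - 4) * C_01
Cofactor C_01 = -1
Want det = 0: -5 + (v - 4) * -1 = 0
  (v - 4) = 5 / -1 = -5
  v = 4 + (-5) = -1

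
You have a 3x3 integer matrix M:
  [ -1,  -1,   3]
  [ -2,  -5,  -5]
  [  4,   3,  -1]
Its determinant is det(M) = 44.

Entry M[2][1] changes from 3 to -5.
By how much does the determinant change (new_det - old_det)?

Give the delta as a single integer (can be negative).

Answer: 88

Derivation:
Cofactor C_21 = -11
Entry delta = -5 - 3 = -8
Det delta = entry_delta * cofactor = -8 * -11 = 88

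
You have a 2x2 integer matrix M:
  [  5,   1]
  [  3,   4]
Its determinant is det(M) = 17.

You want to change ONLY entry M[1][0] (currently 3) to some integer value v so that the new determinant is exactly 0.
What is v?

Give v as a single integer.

Answer: 20

Derivation:
det is linear in entry M[1][0]: det = old_det + (v - 3) * C_10
Cofactor C_10 = -1
Want det = 0: 17 + (v - 3) * -1 = 0
  (v - 3) = -17 / -1 = 17
  v = 3 + (17) = 20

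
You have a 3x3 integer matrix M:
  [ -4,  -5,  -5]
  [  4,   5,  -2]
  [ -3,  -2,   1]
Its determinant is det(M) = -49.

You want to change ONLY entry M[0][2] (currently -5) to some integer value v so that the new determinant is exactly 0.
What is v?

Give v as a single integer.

det is linear in entry M[0][2]: det = old_det + (v - -5) * C_02
Cofactor C_02 = 7
Want det = 0: -49 + (v - -5) * 7 = 0
  (v - -5) = 49 / 7 = 7
  v = -5 + (7) = 2

Answer: 2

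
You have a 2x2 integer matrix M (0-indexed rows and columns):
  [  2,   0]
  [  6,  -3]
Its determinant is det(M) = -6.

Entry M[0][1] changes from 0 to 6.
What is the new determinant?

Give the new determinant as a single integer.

det is linear in row 0: changing M[0][1] by delta changes det by delta * cofactor(0,1).
Cofactor C_01 = (-1)^(0+1) * minor(0,1) = -6
Entry delta = 6 - 0 = 6
Det delta = 6 * -6 = -36
New det = -6 + -36 = -42

Answer: -42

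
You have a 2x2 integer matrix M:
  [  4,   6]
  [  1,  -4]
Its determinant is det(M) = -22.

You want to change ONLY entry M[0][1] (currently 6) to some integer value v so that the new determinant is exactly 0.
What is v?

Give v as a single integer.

Answer: -16

Derivation:
det is linear in entry M[0][1]: det = old_det + (v - 6) * C_01
Cofactor C_01 = -1
Want det = 0: -22 + (v - 6) * -1 = 0
  (v - 6) = 22 / -1 = -22
  v = 6 + (-22) = -16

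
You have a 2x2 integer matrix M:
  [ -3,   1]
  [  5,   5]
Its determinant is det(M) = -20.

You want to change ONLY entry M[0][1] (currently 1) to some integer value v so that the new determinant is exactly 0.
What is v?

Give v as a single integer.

Answer: -3

Derivation:
det is linear in entry M[0][1]: det = old_det + (v - 1) * C_01
Cofactor C_01 = -5
Want det = 0: -20 + (v - 1) * -5 = 0
  (v - 1) = 20 / -5 = -4
  v = 1 + (-4) = -3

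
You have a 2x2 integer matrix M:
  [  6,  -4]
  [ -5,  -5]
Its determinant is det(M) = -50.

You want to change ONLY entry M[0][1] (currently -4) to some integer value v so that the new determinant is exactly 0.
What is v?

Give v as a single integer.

det is linear in entry M[0][1]: det = old_det + (v - -4) * C_01
Cofactor C_01 = 5
Want det = 0: -50 + (v - -4) * 5 = 0
  (v - -4) = 50 / 5 = 10
  v = -4 + (10) = 6

Answer: 6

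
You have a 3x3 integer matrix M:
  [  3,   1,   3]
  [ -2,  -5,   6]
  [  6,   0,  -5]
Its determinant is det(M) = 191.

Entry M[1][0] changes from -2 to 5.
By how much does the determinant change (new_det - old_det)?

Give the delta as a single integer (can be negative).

Answer: 35

Derivation:
Cofactor C_10 = 5
Entry delta = 5 - -2 = 7
Det delta = entry_delta * cofactor = 7 * 5 = 35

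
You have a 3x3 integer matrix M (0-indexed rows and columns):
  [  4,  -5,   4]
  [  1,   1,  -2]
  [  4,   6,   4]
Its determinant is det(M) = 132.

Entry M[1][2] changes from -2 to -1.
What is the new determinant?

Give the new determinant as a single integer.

det is linear in row 1: changing M[1][2] by delta changes det by delta * cofactor(1,2).
Cofactor C_12 = (-1)^(1+2) * minor(1,2) = -44
Entry delta = -1 - -2 = 1
Det delta = 1 * -44 = -44
New det = 132 + -44 = 88

Answer: 88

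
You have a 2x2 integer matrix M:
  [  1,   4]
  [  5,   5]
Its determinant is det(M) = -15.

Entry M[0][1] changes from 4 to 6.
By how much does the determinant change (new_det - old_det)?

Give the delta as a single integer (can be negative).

Answer: -10

Derivation:
Cofactor C_01 = -5
Entry delta = 6 - 4 = 2
Det delta = entry_delta * cofactor = 2 * -5 = -10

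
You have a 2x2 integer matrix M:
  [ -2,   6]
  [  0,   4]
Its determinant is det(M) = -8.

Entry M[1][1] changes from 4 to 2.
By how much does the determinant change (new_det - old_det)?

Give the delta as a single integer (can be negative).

Cofactor C_11 = -2
Entry delta = 2 - 4 = -2
Det delta = entry_delta * cofactor = -2 * -2 = 4

Answer: 4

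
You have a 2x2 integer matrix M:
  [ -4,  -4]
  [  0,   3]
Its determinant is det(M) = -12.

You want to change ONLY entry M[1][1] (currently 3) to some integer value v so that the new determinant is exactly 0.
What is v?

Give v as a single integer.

Answer: 0

Derivation:
det is linear in entry M[1][1]: det = old_det + (v - 3) * C_11
Cofactor C_11 = -4
Want det = 0: -12 + (v - 3) * -4 = 0
  (v - 3) = 12 / -4 = -3
  v = 3 + (-3) = 0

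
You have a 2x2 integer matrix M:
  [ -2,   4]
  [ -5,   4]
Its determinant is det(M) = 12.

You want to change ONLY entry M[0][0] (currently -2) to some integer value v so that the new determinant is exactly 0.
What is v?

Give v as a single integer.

Answer: -5

Derivation:
det is linear in entry M[0][0]: det = old_det + (v - -2) * C_00
Cofactor C_00 = 4
Want det = 0: 12 + (v - -2) * 4 = 0
  (v - -2) = -12 / 4 = -3
  v = -2 + (-3) = -5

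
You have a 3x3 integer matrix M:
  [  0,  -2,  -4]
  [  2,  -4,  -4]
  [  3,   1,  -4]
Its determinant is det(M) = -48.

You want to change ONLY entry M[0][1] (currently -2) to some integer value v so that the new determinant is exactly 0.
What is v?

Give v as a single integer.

det is linear in entry M[0][1]: det = old_det + (v - -2) * C_01
Cofactor C_01 = -4
Want det = 0: -48 + (v - -2) * -4 = 0
  (v - -2) = 48 / -4 = -12
  v = -2 + (-12) = -14

Answer: -14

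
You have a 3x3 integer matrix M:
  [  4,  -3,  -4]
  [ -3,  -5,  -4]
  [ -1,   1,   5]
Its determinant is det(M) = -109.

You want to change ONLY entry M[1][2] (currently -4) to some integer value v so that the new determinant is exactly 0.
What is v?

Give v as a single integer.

det is linear in entry M[1][2]: det = old_det + (v - -4) * C_12
Cofactor C_12 = -1
Want det = 0: -109 + (v - -4) * -1 = 0
  (v - -4) = 109 / -1 = -109
  v = -4 + (-109) = -113

Answer: -113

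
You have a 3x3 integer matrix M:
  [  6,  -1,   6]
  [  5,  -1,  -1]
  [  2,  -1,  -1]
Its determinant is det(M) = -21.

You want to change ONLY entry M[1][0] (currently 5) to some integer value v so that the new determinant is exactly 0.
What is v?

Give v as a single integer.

det is linear in entry M[1][0]: det = old_det + (v - 5) * C_10
Cofactor C_10 = -7
Want det = 0: -21 + (v - 5) * -7 = 0
  (v - 5) = 21 / -7 = -3
  v = 5 + (-3) = 2

Answer: 2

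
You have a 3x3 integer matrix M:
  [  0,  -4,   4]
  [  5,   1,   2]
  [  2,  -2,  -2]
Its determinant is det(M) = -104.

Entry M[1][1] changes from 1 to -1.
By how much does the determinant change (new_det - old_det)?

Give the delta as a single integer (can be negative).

Cofactor C_11 = -8
Entry delta = -1 - 1 = -2
Det delta = entry_delta * cofactor = -2 * -8 = 16

Answer: 16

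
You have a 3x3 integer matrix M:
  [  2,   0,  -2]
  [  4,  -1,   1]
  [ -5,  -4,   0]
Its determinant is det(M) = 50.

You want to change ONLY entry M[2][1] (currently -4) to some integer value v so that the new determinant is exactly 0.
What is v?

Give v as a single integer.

det is linear in entry M[2][1]: det = old_det + (v - -4) * C_21
Cofactor C_21 = -10
Want det = 0: 50 + (v - -4) * -10 = 0
  (v - -4) = -50 / -10 = 5
  v = -4 + (5) = 1

Answer: 1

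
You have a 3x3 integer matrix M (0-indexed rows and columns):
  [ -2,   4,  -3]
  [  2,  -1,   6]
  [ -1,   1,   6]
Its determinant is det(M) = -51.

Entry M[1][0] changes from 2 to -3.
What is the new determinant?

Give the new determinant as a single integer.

det is linear in row 1: changing M[1][0] by delta changes det by delta * cofactor(1,0).
Cofactor C_10 = (-1)^(1+0) * minor(1,0) = -27
Entry delta = -3 - 2 = -5
Det delta = -5 * -27 = 135
New det = -51 + 135 = 84

Answer: 84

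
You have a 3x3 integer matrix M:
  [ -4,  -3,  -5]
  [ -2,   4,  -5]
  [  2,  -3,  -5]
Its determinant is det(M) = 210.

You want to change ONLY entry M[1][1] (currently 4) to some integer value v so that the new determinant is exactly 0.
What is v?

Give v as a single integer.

det is linear in entry M[1][1]: det = old_det + (v - 4) * C_11
Cofactor C_11 = 30
Want det = 0: 210 + (v - 4) * 30 = 0
  (v - 4) = -210 / 30 = -7
  v = 4 + (-7) = -3

Answer: -3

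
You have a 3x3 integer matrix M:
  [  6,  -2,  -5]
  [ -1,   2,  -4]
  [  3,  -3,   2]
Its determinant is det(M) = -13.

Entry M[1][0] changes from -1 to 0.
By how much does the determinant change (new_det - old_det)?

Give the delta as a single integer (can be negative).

Answer: 19

Derivation:
Cofactor C_10 = 19
Entry delta = 0 - -1 = 1
Det delta = entry_delta * cofactor = 1 * 19 = 19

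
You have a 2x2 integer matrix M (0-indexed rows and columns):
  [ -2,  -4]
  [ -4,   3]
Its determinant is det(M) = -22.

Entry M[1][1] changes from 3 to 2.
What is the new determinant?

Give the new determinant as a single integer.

det is linear in row 1: changing M[1][1] by delta changes det by delta * cofactor(1,1).
Cofactor C_11 = (-1)^(1+1) * minor(1,1) = -2
Entry delta = 2 - 3 = -1
Det delta = -1 * -2 = 2
New det = -22 + 2 = -20

Answer: -20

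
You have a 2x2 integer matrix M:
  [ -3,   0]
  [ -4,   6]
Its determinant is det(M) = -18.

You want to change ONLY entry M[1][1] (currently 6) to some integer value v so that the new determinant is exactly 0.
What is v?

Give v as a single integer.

det is linear in entry M[1][1]: det = old_det + (v - 6) * C_11
Cofactor C_11 = -3
Want det = 0: -18 + (v - 6) * -3 = 0
  (v - 6) = 18 / -3 = -6
  v = 6 + (-6) = 0

Answer: 0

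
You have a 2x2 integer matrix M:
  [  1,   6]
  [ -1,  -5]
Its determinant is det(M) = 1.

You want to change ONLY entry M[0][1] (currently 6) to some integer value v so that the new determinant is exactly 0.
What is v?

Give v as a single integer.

Answer: 5

Derivation:
det is linear in entry M[0][1]: det = old_det + (v - 6) * C_01
Cofactor C_01 = 1
Want det = 0: 1 + (v - 6) * 1 = 0
  (v - 6) = -1 / 1 = -1
  v = 6 + (-1) = 5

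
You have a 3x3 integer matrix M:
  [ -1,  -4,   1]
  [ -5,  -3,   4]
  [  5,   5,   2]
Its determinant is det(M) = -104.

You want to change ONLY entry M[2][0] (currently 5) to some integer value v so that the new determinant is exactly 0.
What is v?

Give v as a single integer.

Answer: -3

Derivation:
det is linear in entry M[2][0]: det = old_det + (v - 5) * C_20
Cofactor C_20 = -13
Want det = 0: -104 + (v - 5) * -13 = 0
  (v - 5) = 104 / -13 = -8
  v = 5 + (-8) = -3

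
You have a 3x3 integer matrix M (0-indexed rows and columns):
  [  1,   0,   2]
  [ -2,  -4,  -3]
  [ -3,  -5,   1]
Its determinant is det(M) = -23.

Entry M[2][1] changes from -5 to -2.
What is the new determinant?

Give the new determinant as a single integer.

det is linear in row 2: changing M[2][1] by delta changes det by delta * cofactor(2,1).
Cofactor C_21 = (-1)^(2+1) * minor(2,1) = -1
Entry delta = -2 - -5 = 3
Det delta = 3 * -1 = -3
New det = -23 + -3 = -26

Answer: -26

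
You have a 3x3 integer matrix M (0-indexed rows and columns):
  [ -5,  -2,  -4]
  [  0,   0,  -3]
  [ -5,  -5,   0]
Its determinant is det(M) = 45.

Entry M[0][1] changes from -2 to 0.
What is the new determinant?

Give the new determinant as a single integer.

det is linear in row 0: changing M[0][1] by delta changes det by delta * cofactor(0,1).
Cofactor C_01 = (-1)^(0+1) * minor(0,1) = 15
Entry delta = 0 - -2 = 2
Det delta = 2 * 15 = 30
New det = 45 + 30 = 75

Answer: 75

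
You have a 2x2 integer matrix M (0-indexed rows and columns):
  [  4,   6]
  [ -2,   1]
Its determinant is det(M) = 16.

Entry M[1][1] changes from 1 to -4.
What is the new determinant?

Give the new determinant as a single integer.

det is linear in row 1: changing M[1][1] by delta changes det by delta * cofactor(1,1).
Cofactor C_11 = (-1)^(1+1) * minor(1,1) = 4
Entry delta = -4 - 1 = -5
Det delta = -5 * 4 = -20
New det = 16 + -20 = -4

Answer: -4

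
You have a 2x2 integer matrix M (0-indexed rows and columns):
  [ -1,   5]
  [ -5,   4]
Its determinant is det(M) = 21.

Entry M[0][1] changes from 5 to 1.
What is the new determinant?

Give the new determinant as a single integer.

Answer: 1

Derivation:
det is linear in row 0: changing M[0][1] by delta changes det by delta * cofactor(0,1).
Cofactor C_01 = (-1)^(0+1) * minor(0,1) = 5
Entry delta = 1 - 5 = -4
Det delta = -4 * 5 = -20
New det = 21 + -20 = 1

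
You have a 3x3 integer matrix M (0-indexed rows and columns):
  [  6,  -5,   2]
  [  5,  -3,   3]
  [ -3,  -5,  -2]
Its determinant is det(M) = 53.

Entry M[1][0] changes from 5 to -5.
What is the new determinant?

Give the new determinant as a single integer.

det is linear in row 1: changing M[1][0] by delta changes det by delta * cofactor(1,0).
Cofactor C_10 = (-1)^(1+0) * minor(1,0) = -20
Entry delta = -5 - 5 = -10
Det delta = -10 * -20 = 200
New det = 53 + 200 = 253

Answer: 253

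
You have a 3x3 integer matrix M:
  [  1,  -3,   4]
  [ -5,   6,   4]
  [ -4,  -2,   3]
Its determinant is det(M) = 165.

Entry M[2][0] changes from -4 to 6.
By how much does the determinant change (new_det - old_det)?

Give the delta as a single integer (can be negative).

Cofactor C_20 = -36
Entry delta = 6 - -4 = 10
Det delta = entry_delta * cofactor = 10 * -36 = -360

Answer: -360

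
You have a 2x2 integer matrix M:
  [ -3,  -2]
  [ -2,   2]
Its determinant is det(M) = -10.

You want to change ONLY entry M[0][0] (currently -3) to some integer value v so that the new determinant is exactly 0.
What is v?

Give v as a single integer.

Answer: 2

Derivation:
det is linear in entry M[0][0]: det = old_det + (v - -3) * C_00
Cofactor C_00 = 2
Want det = 0: -10 + (v - -3) * 2 = 0
  (v - -3) = 10 / 2 = 5
  v = -3 + (5) = 2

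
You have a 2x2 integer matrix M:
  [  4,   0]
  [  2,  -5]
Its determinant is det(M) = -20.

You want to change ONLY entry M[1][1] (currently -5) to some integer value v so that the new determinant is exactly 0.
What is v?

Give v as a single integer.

det is linear in entry M[1][1]: det = old_det + (v - -5) * C_11
Cofactor C_11 = 4
Want det = 0: -20 + (v - -5) * 4 = 0
  (v - -5) = 20 / 4 = 5
  v = -5 + (5) = 0

Answer: 0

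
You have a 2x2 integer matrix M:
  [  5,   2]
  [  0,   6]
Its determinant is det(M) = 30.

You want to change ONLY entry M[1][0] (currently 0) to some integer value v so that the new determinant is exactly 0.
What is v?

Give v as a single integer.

det is linear in entry M[1][0]: det = old_det + (v - 0) * C_10
Cofactor C_10 = -2
Want det = 0: 30 + (v - 0) * -2 = 0
  (v - 0) = -30 / -2 = 15
  v = 0 + (15) = 15

Answer: 15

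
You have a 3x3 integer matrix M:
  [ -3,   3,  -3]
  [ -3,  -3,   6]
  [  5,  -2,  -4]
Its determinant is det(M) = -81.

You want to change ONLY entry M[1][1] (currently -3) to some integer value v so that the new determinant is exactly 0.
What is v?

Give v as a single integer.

det is linear in entry M[1][1]: det = old_det + (v - -3) * C_11
Cofactor C_11 = 27
Want det = 0: -81 + (v - -3) * 27 = 0
  (v - -3) = 81 / 27 = 3
  v = -3 + (3) = 0

Answer: 0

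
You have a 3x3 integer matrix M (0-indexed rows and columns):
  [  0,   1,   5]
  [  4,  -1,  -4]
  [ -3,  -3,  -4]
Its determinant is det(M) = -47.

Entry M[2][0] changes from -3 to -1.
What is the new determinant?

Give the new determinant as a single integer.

Answer: -45

Derivation:
det is linear in row 2: changing M[2][0] by delta changes det by delta * cofactor(2,0).
Cofactor C_20 = (-1)^(2+0) * minor(2,0) = 1
Entry delta = -1 - -3 = 2
Det delta = 2 * 1 = 2
New det = -47 + 2 = -45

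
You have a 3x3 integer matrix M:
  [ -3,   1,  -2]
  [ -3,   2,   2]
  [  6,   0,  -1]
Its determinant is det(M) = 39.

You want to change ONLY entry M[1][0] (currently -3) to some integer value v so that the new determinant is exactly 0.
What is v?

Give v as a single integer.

det is linear in entry M[1][0]: det = old_det + (v - -3) * C_10
Cofactor C_10 = 1
Want det = 0: 39 + (v - -3) * 1 = 0
  (v - -3) = -39 / 1 = -39
  v = -3 + (-39) = -42

Answer: -42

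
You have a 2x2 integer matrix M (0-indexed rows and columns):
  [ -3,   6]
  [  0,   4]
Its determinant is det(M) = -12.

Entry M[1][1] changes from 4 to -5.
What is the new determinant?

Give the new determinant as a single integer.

Answer: 15

Derivation:
det is linear in row 1: changing M[1][1] by delta changes det by delta * cofactor(1,1).
Cofactor C_11 = (-1)^(1+1) * minor(1,1) = -3
Entry delta = -5 - 4 = -9
Det delta = -9 * -3 = 27
New det = -12 + 27 = 15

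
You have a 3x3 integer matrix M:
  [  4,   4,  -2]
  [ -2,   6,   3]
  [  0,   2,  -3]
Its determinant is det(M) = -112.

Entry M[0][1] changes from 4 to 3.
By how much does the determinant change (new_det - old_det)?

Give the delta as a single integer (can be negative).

Answer: 6

Derivation:
Cofactor C_01 = -6
Entry delta = 3 - 4 = -1
Det delta = entry_delta * cofactor = -1 * -6 = 6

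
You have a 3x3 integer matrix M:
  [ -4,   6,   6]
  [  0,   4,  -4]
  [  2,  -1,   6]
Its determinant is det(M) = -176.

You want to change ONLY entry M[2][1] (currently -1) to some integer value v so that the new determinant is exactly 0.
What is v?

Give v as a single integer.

Answer: -12

Derivation:
det is linear in entry M[2][1]: det = old_det + (v - -1) * C_21
Cofactor C_21 = -16
Want det = 0: -176 + (v - -1) * -16 = 0
  (v - -1) = 176 / -16 = -11
  v = -1 + (-11) = -12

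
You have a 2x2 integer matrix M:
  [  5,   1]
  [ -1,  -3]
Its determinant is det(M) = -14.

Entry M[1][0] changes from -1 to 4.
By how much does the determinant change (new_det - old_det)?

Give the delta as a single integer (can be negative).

Answer: -5

Derivation:
Cofactor C_10 = -1
Entry delta = 4 - -1 = 5
Det delta = entry_delta * cofactor = 5 * -1 = -5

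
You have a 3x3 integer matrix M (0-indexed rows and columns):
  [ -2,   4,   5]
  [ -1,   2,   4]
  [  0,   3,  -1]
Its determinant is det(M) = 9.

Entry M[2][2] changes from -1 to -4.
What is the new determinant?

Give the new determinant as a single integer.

Answer: 9

Derivation:
det is linear in row 2: changing M[2][2] by delta changes det by delta * cofactor(2,2).
Cofactor C_22 = (-1)^(2+2) * minor(2,2) = 0
Entry delta = -4 - -1 = -3
Det delta = -3 * 0 = 0
New det = 9 + 0 = 9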